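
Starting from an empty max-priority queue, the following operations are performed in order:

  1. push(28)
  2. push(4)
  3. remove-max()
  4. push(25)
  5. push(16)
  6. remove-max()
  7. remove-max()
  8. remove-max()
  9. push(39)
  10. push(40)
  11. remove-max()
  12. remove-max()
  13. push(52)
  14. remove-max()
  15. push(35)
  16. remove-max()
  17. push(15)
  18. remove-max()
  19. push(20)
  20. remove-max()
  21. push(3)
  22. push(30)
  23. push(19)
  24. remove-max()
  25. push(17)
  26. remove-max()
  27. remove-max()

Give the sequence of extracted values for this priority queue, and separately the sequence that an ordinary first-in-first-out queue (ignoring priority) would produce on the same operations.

insert 28 → {28}
insert 4 → {28, 4}
remove-max → 28; now {4}
insert 25 → {25, 4}
insert 16 → {25, 16, 4}
remove-max → 25; now {16, 4}
remove-max → 16; now {4}
remove-max → 4; now {}
insert 39 → {39}
insert 40 → {40, 39}
remove-max → 40; now {39}
remove-max → 39; now {}
insert 52 → {52}
remove-max → 52; now {}
insert 35 → {35}
remove-max → 35; now {}
insert 15 → {15}
remove-max → 15; now {}
insert 20 → {20}
remove-max → 20; now {}
insert 3 → {3}
insert 30 → {30, 3}
insert 19 → {30, 19, 3}
remove-max → 30; now {19, 3}
insert 17 → {19, 17, 3}
remove-max → 19; now {17, 3}
remove-max → 17; now {3}

priority queue: 28 → 25 → 16 → 4 → 40 → 39 → 52 → 35 → 15 → 20 → 30 → 19 → 17; FIFO queue: 28 → 4 → 25 → 16 → 39 → 40 → 52 → 35 → 15 → 20 → 3 → 30 → 19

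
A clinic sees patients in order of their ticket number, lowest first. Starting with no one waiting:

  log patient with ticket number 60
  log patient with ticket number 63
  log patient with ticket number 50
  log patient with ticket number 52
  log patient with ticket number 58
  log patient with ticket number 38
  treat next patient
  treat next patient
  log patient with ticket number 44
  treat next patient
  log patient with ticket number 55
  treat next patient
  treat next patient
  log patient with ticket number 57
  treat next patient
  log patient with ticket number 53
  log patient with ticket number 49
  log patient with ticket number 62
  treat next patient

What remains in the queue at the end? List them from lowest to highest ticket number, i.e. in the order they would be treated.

53 → 58 → 60 → 62 → 63

insert 60 → {60}
insert 63 → {60, 63}
insert 50 → {50, 60, 63}
insert 52 → {50, 52, 60, 63}
insert 58 → {50, 52, 58, 60, 63}
insert 38 → {38, 50, 52, 58, 60, 63}
treat next patient → 38; now {50, 52, 58, 60, 63}
treat next patient → 50; now {52, 58, 60, 63}
insert 44 → {44, 52, 58, 60, 63}
treat next patient → 44; now {52, 58, 60, 63}
insert 55 → {52, 55, 58, 60, 63}
treat next patient → 52; now {55, 58, 60, 63}
treat next patient → 55; now {58, 60, 63}
insert 57 → {57, 58, 60, 63}
treat next patient → 57; now {58, 60, 63}
insert 53 → {53, 58, 60, 63}
insert 49 → {49, 53, 58, 60, 63}
insert 62 → {49, 53, 58, 60, 62, 63}
treat next patient → 49; now {53, 58, 60, 62, 63}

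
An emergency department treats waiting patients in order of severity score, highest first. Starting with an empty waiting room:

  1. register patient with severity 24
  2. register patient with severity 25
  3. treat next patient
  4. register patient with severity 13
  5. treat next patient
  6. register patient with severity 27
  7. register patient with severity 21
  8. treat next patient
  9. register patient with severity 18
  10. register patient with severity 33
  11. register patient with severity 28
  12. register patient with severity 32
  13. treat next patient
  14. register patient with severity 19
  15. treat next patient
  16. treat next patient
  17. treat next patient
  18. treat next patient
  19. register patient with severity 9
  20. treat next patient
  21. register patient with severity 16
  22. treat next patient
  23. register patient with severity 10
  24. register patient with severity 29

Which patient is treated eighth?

19

insert 24 → {24}
insert 25 → {25, 24}
treat next patient → 25; now {24}
insert 13 → {24, 13}
treat next patient → 24; now {13}
insert 27 → {27, 13}
insert 21 → {27, 21, 13}
treat next patient → 27; now {21, 13}
insert 18 → {21, 18, 13}
insert 33 → {33, 21, 18, 13}
insert 28 → {33, 28, 21, 18, 13}
insert 32 → {33, 32, 28, 21, 18, 13}
treat next patient → 33; now {32, 28, 21, 18, 13}
insert 19 → {32, 28, 21, 19, 18, 13}
treat next patient → 32; now {28, 21, 19, 18, 13}
treat next patient → 28; now {21, 19, 18, 13}
treat next patient → 21; now {19, 18, 13}
treat next patient → 19; now {18, 13}
insert 9 → {18, 13, 9}
treat next patient → 18; now {13, 9}
insert 16 → {16, 13, 9}
treat next patient → 16; now {13, 9}
insert 10 → {13, 10, 9}
insert 29 → {29, 13, 10, 9}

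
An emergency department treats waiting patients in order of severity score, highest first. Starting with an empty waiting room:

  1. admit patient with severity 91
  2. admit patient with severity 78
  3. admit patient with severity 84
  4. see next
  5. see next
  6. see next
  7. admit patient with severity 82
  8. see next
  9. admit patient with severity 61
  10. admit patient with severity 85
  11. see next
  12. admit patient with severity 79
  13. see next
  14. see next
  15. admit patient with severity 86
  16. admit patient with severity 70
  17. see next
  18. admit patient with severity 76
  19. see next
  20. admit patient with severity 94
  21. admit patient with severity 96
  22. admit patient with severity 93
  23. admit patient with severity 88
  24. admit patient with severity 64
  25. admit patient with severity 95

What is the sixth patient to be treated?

79

insert 91 → {91}
insert 78 → {91, 78}
insert 84 → {91, 84, 78}
see next → 91; now {84, 78}
see next → 84; now {78}
see next → 78; now {}
insert 82 → {82}
see next → 82; now {}
insert 61 → {61}
insert 85 → {85, 61}
see next → 85; now {61}
insert 79 → {79, 61}
see next → 79; now {61}
see next → 61; now {}
insert 86 → {86}
insert 70 → {86, 70}
see next → 86; now {70}
insert 76 → {76, 70}
see next → 76; now {70}
insert 94 → {94, 70}
insert 96 → {96, 94, 70}
insert 93 → {96, 94, 93, 70}
insert 88 → {96, 94, 93, 88, 70}
insert 64 → {96, 94, 93, 88, 70, 64}
insert 95 → {96, 95, 94, 93, 88, 70, 64}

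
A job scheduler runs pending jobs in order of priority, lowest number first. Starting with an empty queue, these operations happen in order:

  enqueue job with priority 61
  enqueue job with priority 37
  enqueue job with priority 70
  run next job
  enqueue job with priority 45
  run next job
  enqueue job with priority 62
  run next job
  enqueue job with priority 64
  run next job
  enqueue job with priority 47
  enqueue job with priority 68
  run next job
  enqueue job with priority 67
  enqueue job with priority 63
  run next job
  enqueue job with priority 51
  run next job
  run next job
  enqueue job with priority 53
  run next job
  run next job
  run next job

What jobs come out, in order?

insert 61 → {61}
insert 37 → {37, 61}
insert 70 → {37, 61, 70}
run next job → 37; now {61, 70}
insert 45 → {45, 61, 70}
run next job → 45; now {61, 70}
insert 62 → {61, 62, 70}
run next job → 61; now {62, 70}
insert 64 → {62, 64, 70}
run next job → 62; now {64, 70}
insert 47 → {47, 64, 70}
insert 68 → {47, 64, 68, 70}
run next job → 47; now {64, 68, 70}
insert 67 → {64, 67, 68, 70}
insert 63 → {63, 64, 67, 68, 70}
run next job → 63; now {64, 67, 68, 70}
insert 51 → {51, 64, 67, 68, 70}
run next job → 51; now {64, 67, 68, 70}
run next job → 64; now {67, 68, 70}
insert 53 → {53, 67, 68, 70}
run next job → 53; now {67, 68, 70}
run next job → 67; now {68, 70}
run next job → 68; now {70}

[37, 45, 61, 62, 47, 63, 51, 64, 53, 67, 68]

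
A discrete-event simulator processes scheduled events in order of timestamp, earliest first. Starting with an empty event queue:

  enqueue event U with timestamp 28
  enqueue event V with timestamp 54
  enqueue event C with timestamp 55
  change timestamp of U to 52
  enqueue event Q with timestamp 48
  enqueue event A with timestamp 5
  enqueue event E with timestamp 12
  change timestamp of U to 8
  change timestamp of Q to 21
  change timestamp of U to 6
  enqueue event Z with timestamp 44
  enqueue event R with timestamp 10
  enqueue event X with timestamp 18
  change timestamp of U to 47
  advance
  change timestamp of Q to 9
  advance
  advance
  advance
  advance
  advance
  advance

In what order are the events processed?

add U (timestamp 28) → {U:28}
add V (timestamp 54) → {U:28, V:54}
add C (timestamp 55) → {U:28, V:54, C:55}
update U to timestamp 52 → {U:52, V:54, C:55}
add Q (timestamp 48) → {Q:48, U:52, V:54, C:55}
add A (timestamp 5) → {A:5, Q:48, U:52, V:54, C:55}
add E (timestamp 12) → {A:5, E:12, Q:48, U:52, V:54, C:55}
update U to timestamp 8 → {A:5, U:8, E:12, Q:48, V:54, C:55}
update Q to timestamp 21 → {A:5, U:8, E:12, Q:21, V:54, C:55}
update U to timestamp 6 → {A:5, U:6, E:12, Q:21, V:54, C:55}
add Z (timestamp 44) → {A:5, U:6, E:12, Q:21, Z:44, V:54, C:55}
add R (timestamp 10) → {A:5, U:6, R:10, E:12, Q:21, Z:44, V:54, C:55}
add X (timestamp 18) → {A:5, U:6, R:10, E:12, X:18, Q:21, Z:44, V:54, C:55}
update U to timestamp 47 → {A:5, R:10, E:12, X:18, Q:21, Z:44, U:47, V:54, C:55}
advance → A; now {R:10, E:12, X:18, Q:21, Z:44, U:47, V:54, C:55}
update Q to timestamp 9 → {Q:9, R:10, E:12, X:18, Z:44, U:47, V:54, C:55}
advance → Q; now {R:10, E:12, X:18, Z:44, U:47, V:54, C:55}
advance → R; now {E:12, X:18, Z:44, U:47, V:54, C:55}
advance → E; now {X:18, Z:44, U:47, V:54, C:55}
advance → X; now {Z:44, U:47, V:54, C:55}
advance → Z; now {U:47, V:54, C:55}
advance → U; now {V:54, C:55}

A → Q → R → E → X → Z → U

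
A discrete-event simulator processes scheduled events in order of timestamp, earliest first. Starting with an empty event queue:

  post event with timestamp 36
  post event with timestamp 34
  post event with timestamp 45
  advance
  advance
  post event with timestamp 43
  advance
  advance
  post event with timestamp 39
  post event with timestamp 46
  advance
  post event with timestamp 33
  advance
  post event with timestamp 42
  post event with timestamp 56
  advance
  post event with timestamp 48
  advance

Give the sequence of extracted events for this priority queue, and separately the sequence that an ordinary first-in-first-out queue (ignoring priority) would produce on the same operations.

priority queue: 34, 36, 43, 45, 39, 33, 42, 46; FIFO queue: 36 → 34 → 45 → 43 → 39 → 46 → 33 → 42

insert 36 → {36}
insert 34 → {34, 36}
insert 45 → {34, 36, 45}
advance → 34; now {36, 45}
advance → 36; now {45}
insert 43 → {43, 45}
advance → 43; now {45}
advance → 45; now {}
insert 39 → {39}
insert 46 → {39, 46}
advance → 39; now {46}
insert 33 → {33, 46}
advance → 33; now {46}
insert 42 → {42, 46}
insert 56 → {42, 46, 56}
advance → 42; now {46, 56}
insert 48 → {46, 48, 56}
advance → 46; now {48, 56}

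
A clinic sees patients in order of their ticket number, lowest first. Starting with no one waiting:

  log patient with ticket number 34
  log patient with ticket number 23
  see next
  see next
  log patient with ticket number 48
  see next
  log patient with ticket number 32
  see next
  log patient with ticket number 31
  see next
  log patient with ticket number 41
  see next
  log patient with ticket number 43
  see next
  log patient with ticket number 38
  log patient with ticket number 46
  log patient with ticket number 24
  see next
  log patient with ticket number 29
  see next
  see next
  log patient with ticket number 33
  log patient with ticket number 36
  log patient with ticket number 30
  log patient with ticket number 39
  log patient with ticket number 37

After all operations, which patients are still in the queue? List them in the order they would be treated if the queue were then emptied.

insert 34 → {34}
insert 23 → {23, 34}
see next → 23; now {34}
see next → 34; now {}
insert 48 → {48}
see next → 48; now {}
insert 32 → {32}
see next → 32; now {}
insert 31 → {31}
see next → 31; now {}
insert 41 → {41}
see next → 41; now {}
insert 43 → {43}
see next → 43; now {}
insert 38 → {38}
insert 46 → {38, 46}
insert 24 → {24, 38, 46}
see next → 24; now {38, 46}
insert 29 → {29, 38, 46}
see next → 29; now {38, 46}
see next → 38; now {46}
insert 33 → {33, 46}
insert 36 → {33, 36, 46}
insert 30 → {30, 33, 36, 46}
insert 39 → {30, 33, 36, 39, 46}
insert 37 → {30, 33, 36, 37, 39, 46}

30, 33, 36, 37, 39, 46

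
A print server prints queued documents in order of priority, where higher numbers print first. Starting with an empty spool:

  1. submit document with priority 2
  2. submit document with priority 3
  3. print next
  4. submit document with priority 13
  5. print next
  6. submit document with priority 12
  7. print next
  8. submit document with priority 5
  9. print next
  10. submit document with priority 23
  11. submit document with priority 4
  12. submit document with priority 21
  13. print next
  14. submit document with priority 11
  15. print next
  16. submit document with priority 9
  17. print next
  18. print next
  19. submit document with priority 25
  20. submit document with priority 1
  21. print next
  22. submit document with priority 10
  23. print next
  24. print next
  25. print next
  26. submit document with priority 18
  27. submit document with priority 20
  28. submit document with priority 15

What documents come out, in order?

3, 13, 12, 5, 23, 21, 11, 9, 25, 10, 4, 2

insert 2 → {2}
insert 3 → {3, 2}
print next → 3; now {2}
insert 13 → {13, 2}
print next → 13; now {2}
insert 12 → {12, 2}
print next → 12; now {2}
insert 5 → {5, 2}
print next → 5; now {2}
insert 23 → {23, 2}
insert 4 → {23, 4, 2}
insert 21 → {23, 21, 4, 2}
print next → 23; now {21, 4, 2}
insert 11 → {21, 11, 4, 2}
print next → 21; now {11, 4, 2}
insert 9 → {11, 9, 4, 2}
print next → 11; now {9, 4, 2}
print next → 9; now {4, 2}
insert 25 → {25, 4, 2}
insert 1 → {25, 4, 2, 1}
print next → 25; now {4, 2, 1}
insert 10 → {10, 4, 2, 1}
print next → 10; now {4, 2, 1}
print next → 4; now {2, 1}
print next → 2; now {1}
insert 18 → {18, 1}
insert 20 → {20, 18, 1}
insert 15 → {20, 18, 15, 1}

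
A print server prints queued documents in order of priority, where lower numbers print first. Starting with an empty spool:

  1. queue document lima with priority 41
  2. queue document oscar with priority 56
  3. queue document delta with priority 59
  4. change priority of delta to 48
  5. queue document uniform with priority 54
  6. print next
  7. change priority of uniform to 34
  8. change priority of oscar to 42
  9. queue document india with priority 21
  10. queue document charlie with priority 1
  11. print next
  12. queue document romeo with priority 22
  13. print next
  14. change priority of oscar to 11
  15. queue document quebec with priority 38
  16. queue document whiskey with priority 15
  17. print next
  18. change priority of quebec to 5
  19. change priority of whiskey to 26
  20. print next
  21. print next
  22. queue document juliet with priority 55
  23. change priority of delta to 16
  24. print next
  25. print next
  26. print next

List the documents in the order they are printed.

lima → charlie → india → oscar → quebec → romeo → delta → whiskey → uniform

add lima (priority 41) → {lima:41}
add oscar (priority 56) → {lima:41, oscar:56}
add delta (priority 59) → {lima:41, oscar:56, delta:59}
update delta to priority 48 → {lima:41, delta:48, oscar:56}
add uniform (priority 54) → {lima:41, delta:48, uniform:54, oscar:56}
print next → lima; now {delta:48, uniform:54, oscar:56}
update uniform to priority 34 → {uniform:34, delta:48, oscar:56}
update oscar to priority 42 → {uniform:34, oscar:42, delta:48}
add india (priority 21) → {india:21, uniform:34, oscar:42, delta:48}
add charlie (priority 1) → {charlie:1, india:21, uniform:34, oscar:42, delta:48}
print next → charlie; now {india:21, uniform:34, oscar:42, delta:48}
add romeo (priority 22) → {india:21, romeo:22, uniform:34, oscar:42, delta:48}
print next → india; now {romeo:22, uniform:34, oscar:42, delta:48}
update oscar to priority 11 → {oscar:11, romeo:22, uniform:34, delta:48}
add quebec (priority 38) → {oscar:11, romeo:22, uniform:34, quebec:38, delta:48}
add whiskey (priority 15) → {oscar:11, whiskey:15, romeo:22, uniform:34, quebec:38, delta:48}
print next → oscar; now {whiskey:15, romeo:22, uniform:34, quebec:38, delta:48}
update quebec to priority 5 → {quebec:5, whiskey:15, romeo:22, uniform:34, delta:48}
update whiskey to priority 26 → {quebec:5, romeo:22, whiskey:26, uniform:34, delta:48}
print next → quebec; now {romeo:22, whiskey:26, uniform:34, delta:48}
print next → romeo; now {whiskey:26, uniform:34, delta:48}
add juliet (priority 55) → {whiskey:26, uniform:34, delta:48, juliet:55}
update delta to priority 16 → {delta:16, whiskey:26, uniform:34, juliet:55}
print next → delta; now {whiskey:26, uniform:34, juliet:55}
print next → whiskey; now {uniform:34, juliet:55}
print next → uniform; now {juliet:55}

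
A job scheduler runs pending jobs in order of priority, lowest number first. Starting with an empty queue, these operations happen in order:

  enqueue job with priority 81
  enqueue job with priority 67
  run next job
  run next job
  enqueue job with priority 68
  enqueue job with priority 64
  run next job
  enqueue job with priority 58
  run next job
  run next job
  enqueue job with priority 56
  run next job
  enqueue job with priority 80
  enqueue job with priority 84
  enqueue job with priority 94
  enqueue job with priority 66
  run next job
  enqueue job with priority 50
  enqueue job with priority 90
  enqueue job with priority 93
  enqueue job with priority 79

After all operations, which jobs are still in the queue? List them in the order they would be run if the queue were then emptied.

[50, 79, 80, 84, 90, 93, 94]

insert 81 → {81}
insert 67 → {67, 81}
run next job → 67; now {81}
run next job → 81; now {}
insert 68 → {68}
insert 64 → {64, 68}
run next job → 64; now {68}
insert 58 → {58, 68}
run next job → 58; now {68}
run next job → 68; now {}
insert 56 → {56}
run next job → 56; now {}
insert 80 → {80}
insert 84 → {80, 84}
insert 94 → {80, 84, 94}
insert 66 → {66, 80, 84, 94}
run next job → 66; now {80, 84, 94}
insert 50 → {50, 80, 84, 94}
insert 90 → {50, 80, 84, 90, 94}
insert 93 → {50, 80, 84, 90, 93, 94}
insert 79 → {50, 79, 80, 84, 90, 93, 94}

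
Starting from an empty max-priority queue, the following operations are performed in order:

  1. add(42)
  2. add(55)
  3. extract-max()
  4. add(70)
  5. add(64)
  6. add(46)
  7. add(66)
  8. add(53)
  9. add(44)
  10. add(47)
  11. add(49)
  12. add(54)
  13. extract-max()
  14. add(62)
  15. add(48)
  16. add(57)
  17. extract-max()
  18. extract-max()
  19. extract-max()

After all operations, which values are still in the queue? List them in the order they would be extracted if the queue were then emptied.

57, 54, 53, 49, 48, 47, 46, 44, 42

insert 42 → {42}
insert 55 → {55, 42}
extract-max → 55; now {42}
insert 70 → {70, 42}
insert 64 → {70, 64, 42}
insert 46 → {70, 64, 46, 42}
insert 66 → {70, 66, 64, 46, 42}
insert 53 → {70, 66, 64, 53, 46, 42}
insert 44 → {70, 66, 64, 53, 46, 44, 42}
insert 47 → {70, 66, 64, 53, 47, 46, 44, 42}
insert 49 → {70, 66, 64, 53, 49, 47, 46, 44, 42}
insert 54 → {70, 66, 64, 54, 53, 49, 47, 46, 44, 42}
extract-max → 70; now {66, 64, 54, 53, 49, 47, 46, 44, 42}
insert 62 → {66, 64, 62, 54, 53, 49, 47, 46, 44, 42}
insert 48 → {66, 64, 62, 54, 53, 49, 48, 47, 46, 44, 42}
insert 57 → {66, 64, 62, 57, 54, 53, 49, 48, 47, 46, 44, 42}
extract-max → 66; now {64, 62, 57, 54, 53, 49, 48, 47, 46, 44, 42}
extract-max → 64; now {62, 57, 54, 53, 49, 48, 47, 46, 44, 42}
extract-max → 62; now {57, 54, 53, 49, 48, 47, 46, 44, 42}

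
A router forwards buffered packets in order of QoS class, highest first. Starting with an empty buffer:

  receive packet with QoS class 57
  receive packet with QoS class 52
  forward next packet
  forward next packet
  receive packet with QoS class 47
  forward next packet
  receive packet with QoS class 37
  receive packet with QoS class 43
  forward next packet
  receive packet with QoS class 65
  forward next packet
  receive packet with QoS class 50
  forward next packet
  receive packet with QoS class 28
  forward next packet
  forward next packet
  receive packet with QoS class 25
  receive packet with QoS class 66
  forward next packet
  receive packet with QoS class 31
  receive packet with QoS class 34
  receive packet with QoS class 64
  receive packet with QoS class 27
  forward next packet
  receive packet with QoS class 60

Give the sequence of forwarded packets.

insert 57 → {57}
insert 52 → {57, 52}
forward next packet → 57; now {52}
forward next packet → 52; now {}
insert 47 → {47}
forward next packet → 47; now {}
insert 37 → {37}
insert 43 → {43, 37}
forward next packet → 43; now {37}
insert 65 → {65, 37}
forward next packet → 65; now {37}
insert 50 → {50, 37}
forward next packet → 50; now {37}
insert 28 → {37, 28}
forward next packet → 37; now {28}
forward next packet → 28; now {}
insert 25 → {25}
insert 66 → {66, 25}
forward next packet → 66; now {25}
insert 31 → {31, 25}
insert 34 → {34, 31, 25}
insert 64 → {64, 34, 31, 25}
insert 27 → {64, 34, 31, 27, 25}
forward next packet → 64; now {34, 31, 27, 25}
insert 60 → {60, 34, 31, 27, 25}

[57, 52, 47, 43, 65, 50, 37, 28, 66, 64]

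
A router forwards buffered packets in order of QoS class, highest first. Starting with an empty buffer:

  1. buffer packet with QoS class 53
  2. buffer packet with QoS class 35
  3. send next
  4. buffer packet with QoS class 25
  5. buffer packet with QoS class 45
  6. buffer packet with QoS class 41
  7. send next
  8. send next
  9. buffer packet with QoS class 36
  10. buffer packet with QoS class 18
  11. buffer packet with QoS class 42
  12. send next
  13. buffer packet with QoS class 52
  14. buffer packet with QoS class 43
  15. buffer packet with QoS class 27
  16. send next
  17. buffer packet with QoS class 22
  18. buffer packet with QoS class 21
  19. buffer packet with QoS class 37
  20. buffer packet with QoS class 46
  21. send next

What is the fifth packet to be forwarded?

insert 53 → {53}
insert 35 → {53, 35}
send next → 53; now {35}
insert 25 → {35, 25}
insert 45 → {45, 35, 25}
insert 41 → {45, 41, 35, 25}
send next → 45; now {41, 35, 25}
send next → 41; now {35, 25}
insert 36 → {36, 35, 25}
insert 18 → {36, 35, 25, 18}
insert 42 → {42, 36, 35, 25, 18}
send next → 42; now {36, 35, 25, 18}
insert 52 → {52, 36, 35, 25, 18}
insert 43 → {52, 43, 36, 35, 25, 18}
insert 27 → {52, 43, 36, 35, 27, 25, 18}
send next → 52; now {43, 36, 35, 27, 25, 18}
insert 22 → {43, 36, 35, 27, 25, 22, 18}
insert 21 → {43, 36, 35, 27, 25, 22, 21, 18}
insert 37 → {43, 37, 36, 35, 27, 25, 22, 21, 18}
insert 46 → {46, 43, 37, 36, 35, 27, 25, 22, 21, 18}
send next → 46; now {43, 37, 36, 35, 27, 25, 22, 21, 18}

52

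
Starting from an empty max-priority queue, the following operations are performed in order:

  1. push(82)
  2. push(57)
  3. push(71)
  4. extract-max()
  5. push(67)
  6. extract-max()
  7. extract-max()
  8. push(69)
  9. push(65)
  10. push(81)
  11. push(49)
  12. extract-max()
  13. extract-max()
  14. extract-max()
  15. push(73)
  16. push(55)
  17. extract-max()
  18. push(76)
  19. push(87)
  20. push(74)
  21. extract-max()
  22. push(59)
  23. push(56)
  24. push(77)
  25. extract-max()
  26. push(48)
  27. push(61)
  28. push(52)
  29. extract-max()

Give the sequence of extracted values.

[82, 71, 67, 81, 69, 65, 73, 87, 77, 76]

insert 82 → {82}
insert 57 → {82, 57}
insert 71 → {82, 71, 57}
extract-max → 82; now {71, 57}
insert 67 → {71, 67, 57}
extract-max → 71; now {67, 57}
extract-max → 67; now {57}
insert 69 → {69, 57}
insert 65 → {69, 65, 57}
insert 81 → {81, 69, 65, 57}
insert 49 → {81, 69, 65, 57, 49}
extract-max → 81; now {69, 65, 57, 49}
extract-max → 69; now {65, 57, 49}
extract-max → 65; now {57, 49}
insert 73 → {73, 57, 49}
insert 55 → {73, 57, 55, 49}
extract-max → 73; now {57, 55, 49}
insert 76 → {76, 57, 55, 49}
insert 87 → {87, 76, 57, 55, 49}
insert 74 → {87, 76, 74, 57, 55, 49}
extract-max → 87; now {76, 74, 57, 55, 49}
insert 59 → {76, 74, 59, 57, 55, 49}
insert 56 → {76, 74, 59, 57, 56, 55, 49}
insert 77 → {77, 76, 74, 59, 57, 56, 55, 49}
extract-max → 77; now {76, 74, 59, 57, 56, 55, 49}
insert 48 → {76, 74, 59, 57, 56, 55, 49, 48}
insert 61 → {76, 74, 61, 59, 57, 56, 55, 49, 48}
insert 52 → {76, 74, 61, 59, 57, 56, 55, 52, 49, 48}
extract-max → 76; now {74, 61, 59, 57, 56, 55, 52, 49, 48}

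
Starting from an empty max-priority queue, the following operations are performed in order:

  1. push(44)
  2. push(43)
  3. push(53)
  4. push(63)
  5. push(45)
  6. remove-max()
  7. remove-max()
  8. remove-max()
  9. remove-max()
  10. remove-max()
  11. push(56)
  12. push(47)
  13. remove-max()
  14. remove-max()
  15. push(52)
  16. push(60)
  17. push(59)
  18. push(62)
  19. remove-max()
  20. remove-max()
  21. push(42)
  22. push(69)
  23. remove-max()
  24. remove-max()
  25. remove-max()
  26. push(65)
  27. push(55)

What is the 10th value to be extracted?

insert 44 → {44}
insert 43 → {44, 43}
insert 53 → {53, 44, 43}
insert 63 → {63, 53, 44, 43}
insert 45 → {63, 53, 45, 44, 43}
remove-max → 63; now {53, 45, 44, 43}
remove-max → 53; now {45, 44, 43}
remove-max → 45; now {44, 43}
remove-max → 44; now {43}
remove-max → 43; now {}
insert 56 → {56}
insert 47 → {56, 47}
remove-max → 56; now {47}
remove-max → 47; now {}
insert 52 → {52}
insert 60 → {60, 52}
insert 59 → {60, 59, 52}
insert 62 → {62, 60, 59, 52}
remove-max → 62; now {60, 59, 52}
remove-max → 60; now {59, 52}
insert 42 → {59, 52, 42}
insert 69 → {69, 59, 52, 42}
remove-max → 69; now {59, 52, 42}
remove-max → 59; now {52, 42}
remove-max → 52; now {42}
insert 65 → {65, 42}
insert 55 → {65, 55, 42}

69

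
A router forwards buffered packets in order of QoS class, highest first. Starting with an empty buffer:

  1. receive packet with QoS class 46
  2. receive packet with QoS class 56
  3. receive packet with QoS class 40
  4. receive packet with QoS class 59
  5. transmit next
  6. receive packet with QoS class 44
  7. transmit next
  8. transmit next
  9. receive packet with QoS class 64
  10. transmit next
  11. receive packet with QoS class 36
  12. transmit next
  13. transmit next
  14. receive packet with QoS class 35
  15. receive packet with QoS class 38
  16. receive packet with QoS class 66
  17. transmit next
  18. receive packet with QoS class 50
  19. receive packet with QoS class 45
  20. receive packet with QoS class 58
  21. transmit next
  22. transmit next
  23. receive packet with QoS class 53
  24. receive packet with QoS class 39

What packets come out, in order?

insert 46 → {46}
insert 56 → {56, 46}
insert 40 → {56, 46, 40}
insert 59 → {59, 56, 46, 40}
transmit next → 59; now {56, 46, 40}
insert 44 → {56, 46, 44, 40}
transmit next → 56; now {46, 44, 40}
transmit next → 46; now {44, 40}
insert 64 → {64, 44, 40}
transmit next → 64; now {44, 40}
insert 36 → {44, 40, 36}
transmit next → 44; now {40, 36}
transmit next → 40; now {36}
insert 35 → {36, 35}
insert 38 → {38, 36, 35}
insert 66 → {66, 38, 36, 35}
transmit next → 66; now {38, 36, 35}
insert 50 → {50, 38, 36, 35}
insert 45 → {50, 45, 38, 36, 35}
insert 58 → {58, 50, 45, 38, 36, 35}
transmit next → 58; now {50, 45, 38, 36, 35}
transmit next → 50; now {45, 38, 36, 35}
insert 53 → {53, 45, 38, 36, 35}
insert 39 → {53, 45, 39, 38, 36, 35}

59, 56, 46, 64, 44, 40, 66, 58, 50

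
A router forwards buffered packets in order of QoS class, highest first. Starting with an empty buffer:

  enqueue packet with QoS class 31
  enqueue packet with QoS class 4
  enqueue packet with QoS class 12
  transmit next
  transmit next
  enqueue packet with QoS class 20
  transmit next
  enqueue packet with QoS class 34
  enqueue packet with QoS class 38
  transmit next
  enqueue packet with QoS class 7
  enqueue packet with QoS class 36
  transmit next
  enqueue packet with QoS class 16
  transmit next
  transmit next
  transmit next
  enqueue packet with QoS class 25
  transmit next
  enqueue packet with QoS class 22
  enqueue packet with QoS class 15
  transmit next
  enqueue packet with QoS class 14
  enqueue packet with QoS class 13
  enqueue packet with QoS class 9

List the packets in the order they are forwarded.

insert 31 → {31}
insert 4 → {31, 4}
insert 12 → {31, 12, 4}
transmit next → 31; now {12, 4}
transmit next → 12; now {4}
insert 20 → {20, 4}
transmit next → 20; now {4}
insert 34 → {34, 4}
insert 38 → {38, 34, 4}
transmit next → 38; now {34, 4}
insert 7 → {34, 7, 4}
insert 36 → {36, 34, 7, 4}
transmit next → 36; now {34, 7, 4}
insert 16 → {34, 16, 7, 4}
transmit next → 34; now {16, 7, 4}
transmit next → 16; now {7, 4}
transmit next → 7; now {4}
insert 25 → {25, 4}
transmit next → 25; now {4}
insert 22 → {22, 4}
insert 15 → {22, 15, 4}
transmit next → 22; now {15, 4}
insert 14 → {15, 14, 4}
insert 13 → {15, 14, 13, 4}
insert 9 → {15, 14, 13, 9, 4}

31 → 12 → 20 → 38 → 36 → 34 → 16 → 7 → 25 → 22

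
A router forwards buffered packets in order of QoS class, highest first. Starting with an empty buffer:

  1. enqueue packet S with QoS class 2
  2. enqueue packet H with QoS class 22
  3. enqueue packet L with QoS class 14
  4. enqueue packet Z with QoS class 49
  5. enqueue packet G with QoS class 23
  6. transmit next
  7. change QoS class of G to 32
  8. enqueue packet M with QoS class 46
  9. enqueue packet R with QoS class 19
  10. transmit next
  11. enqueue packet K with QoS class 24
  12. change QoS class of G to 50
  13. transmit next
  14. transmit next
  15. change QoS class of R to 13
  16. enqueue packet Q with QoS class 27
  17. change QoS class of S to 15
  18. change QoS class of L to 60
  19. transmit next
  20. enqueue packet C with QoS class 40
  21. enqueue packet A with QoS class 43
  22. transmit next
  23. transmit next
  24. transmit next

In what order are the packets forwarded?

Z, M, G, K, L, A, C, Q

add S (QoS class 2) → {S:2}
add H (QoS class 22) → {H:22, S:2}
add L (QoS class 14) → {H:22, L:14, S:2}
add Z (QoS class 49) → {Z:49, H:22, L:14, S:2}
add G (QoS class 23) → {Z:49, G:23, H:22, L:14, S:2}
transmit next → Z; now {G:23, H:22, L:14, S:2}
update G to QoS class 32 → {G:32, H:22, L:14, S:2}
add M (QoS class 46) → {M:46, G:32, H:22, L:14, S:2}
add R (QoS class 19) → {M:46, G:32, H:22, R:19, L:14, S:2}
transmit next → M; now {G:32, H:22, R:19, L:14, S:2}
add K (QoS class 24) → {G:32, K:24, H:22, R:19, L:14, S:2}
update G to QoS class 50 → {G:50, K:24, H:22, R:19, L:14, S:2}
transmit next → G; now {K:24, H:22, R:19, L:14, S:2}
transmit next → K; now {H:22, R:19, L:14, S:2}
update R to QoS class 13 → {H:22, L:14, R:13, S:2}
add Q (QoS class 27) → {Q:27, H:22, L:14, R:13, S:2}
update S to QoS class 15 → {Q:27, H:22, S:15, L:14, R:13}
update L to QoS class 60 → {L:60, Q:27, H:22, S:15, R:13}
transmit next → L; now {Q:27, H:22, S:15, R:13}
add C (QoS class 40) → {C:40, Q:27, H:22, S:15, R:13}
add A (QoS class 43) → {A:43, C:40, Q:27, H:22, S:15, R:13}
transmit next → A; now {C:40, Q:27, H:22, S:15, R:13}
transmit next → C; now {Q:27, H:22, S:15, R:13}
transmit next → Q; now {H:22, S:15, R:13}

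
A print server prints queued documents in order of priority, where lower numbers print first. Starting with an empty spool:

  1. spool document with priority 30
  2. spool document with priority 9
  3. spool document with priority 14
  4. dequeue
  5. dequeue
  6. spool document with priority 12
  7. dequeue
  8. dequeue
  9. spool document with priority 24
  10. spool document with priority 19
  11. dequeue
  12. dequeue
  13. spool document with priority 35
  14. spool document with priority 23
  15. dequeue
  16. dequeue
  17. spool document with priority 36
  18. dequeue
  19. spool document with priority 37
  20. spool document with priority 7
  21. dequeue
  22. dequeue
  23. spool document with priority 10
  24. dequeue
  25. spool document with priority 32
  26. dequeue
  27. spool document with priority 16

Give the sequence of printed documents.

insert 30 → {30}
insert 9 → {9, 30}
insert 14 → {9, 14, 30}
dequeue → 9; now {14, 30}
dequeue → 14; now {30}
insert 12 → {12, 30}
dequeue → 12; now {30}
dequeue → 30; now {}
insert 24 → {24}
insert 19 → {19, 24}
dequeue → 19; now {24}
dequeue → 24; now {}
insert 35 → {35}
insert 23 → {23, 35}
dequeue → 23; now {35}
dequeue → 35; now {}
insert 36 → {36}
dequeue → 36; now {}
insert 37 → {37}
insert 7 → {7, 37}
dequeue → 7; now {37}
dequeue → 37; now {}
insert 10 → {10}
dequeue → 10; now {}
insert 32 → {32}
dequeue → 32; now {}
insert 16 → {16}

9 → 14 → 12 → 30 → 19 → 24 → 23 → 35 → 36 → 7 → 37 → 10 → 32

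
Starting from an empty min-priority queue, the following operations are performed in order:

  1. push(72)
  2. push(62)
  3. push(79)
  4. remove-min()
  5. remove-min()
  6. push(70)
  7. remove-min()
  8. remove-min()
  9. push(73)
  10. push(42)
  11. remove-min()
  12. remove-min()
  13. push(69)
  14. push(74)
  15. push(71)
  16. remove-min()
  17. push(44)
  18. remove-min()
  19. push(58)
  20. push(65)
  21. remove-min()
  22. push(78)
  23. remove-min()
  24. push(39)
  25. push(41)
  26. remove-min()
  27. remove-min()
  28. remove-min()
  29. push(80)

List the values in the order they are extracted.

62, 72, 70, 79, 42, 73, 69, 44, 58, 65, 39, 41, 71

insert 72 → {72}
insert 62 → {62, 72}
insert 79 → {62, 72, 79}
remove-min → 62; now {72, 79}
remove-min → 72; now {79}
insert 70 → {70, 79}
remove-min → 70; now {79}
remove-min → 79; now {}
insert 73 → {73}
insert 42 → {42, 73}
remove-min → 42; now {73}
remove-min → 73; now {}
insert 69 → {69}
insert 74 → {69, 74}
insert 71 → {69, 71, 74}
remove-min → 69; now {71, 74}
insert 44 → {44, 71, 74}
remove-min → 44; now {71, 74}
insert 58 → {58, 71, 74}
insert 65 → {58, 65, 71, 74}
remove-min → 58; now {65, 71, 74}
insert 78 → {65, 71, 74, 78}
remove-min → 65; now {71, 74, 78}
insert 39 → {39, 71, 74, 78}
insert 41 → {39, 41, 71, 74, 78}
remove-min → 39; now {41, 71, 74, 78}
remove-min → 41; now {71, 74, 78}
remove-min → 71; now {74, 78}
insert 80 → {74, 78, 80}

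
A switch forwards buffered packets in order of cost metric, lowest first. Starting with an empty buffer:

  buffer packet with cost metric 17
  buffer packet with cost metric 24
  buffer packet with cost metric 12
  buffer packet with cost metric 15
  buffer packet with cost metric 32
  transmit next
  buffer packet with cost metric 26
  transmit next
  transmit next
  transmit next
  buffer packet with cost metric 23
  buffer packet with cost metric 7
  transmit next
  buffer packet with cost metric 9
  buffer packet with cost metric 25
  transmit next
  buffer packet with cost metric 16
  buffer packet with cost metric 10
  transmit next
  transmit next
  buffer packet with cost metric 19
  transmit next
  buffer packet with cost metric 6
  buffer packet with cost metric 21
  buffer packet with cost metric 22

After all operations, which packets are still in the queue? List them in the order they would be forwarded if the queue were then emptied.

insert 17 → {17}
insert 24 → {17, 24}
insert 12 → {12, 17, 24}
insert 15 → {12, 15, 17, 24}
insert 32 → {12, 15, 17, 24, 32}
transmit next → 12; now {15, 17, 24, 32}
insert 26 → {15, 17, 24, 26, 32}
transmit next → 15; now {17, 24, 26, 32}
transmit next → 17; now {24, 26, 32}
transmit next → 24; now {26, 32}
insert 23 → {23, 26, 32}
insert 7 → {7, 23, 26, 32}
transmit next → 7; now {23, 26, 32}
insert 9 → {9, 23, 26, 32}
insert 25 → {9, 23, 25, 26, 32}
transmit next → 9; now {23, 25, 26, 32}
insert 16 → {16, 23, 25, 26, 32}
insert 10 → {10, 16, 23, 25, 26, 32}
transmit next → 10; now {16, 23, 25, 26, 32}
transmit next → 16; now {23, 25, 26, 32}
insert 19 → {19, 23, 25, 26, 32}
transmit next → 19; now {23, 25, 26, 32}
insert 6 → {6, 23, 25, 26, 32}
insert 21 → {6, 21, 23, 25, 26, 32}
insert 22 → {6, 21, 22, 23, 25, 26, 32}

6 → 21 → 22 → 23 → 25 → 26 → 32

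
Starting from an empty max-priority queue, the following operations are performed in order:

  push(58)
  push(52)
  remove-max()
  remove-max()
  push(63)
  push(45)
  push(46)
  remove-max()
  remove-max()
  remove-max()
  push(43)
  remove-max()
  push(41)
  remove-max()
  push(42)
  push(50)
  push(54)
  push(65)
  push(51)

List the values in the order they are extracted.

58, 52, 63, 46, 45, 43, 41

insert 58 → {58}
insert 52 → {58, 52}
remove-max → 58; now {52}
remove-max → 52; now {}
insert 63 → {63}
insert 45 → {63, 45}
insert 46 → {63, 46, 45}
remove-max → 63; now {46, 45}
remove-max → 46; now {45}
remove-max → 45; now {}
insert 43 → {43}
remove-max → 43; now {}
insert 41 → {41}
remove-max → 41; now {}
insert 42 → {42}
insert 50 → {50, 42}
insert 54 → {54, 50, 42}
insert 65 → {65, 54, 50, 42}
insert 51 → {65, 54, 51, 50, 42}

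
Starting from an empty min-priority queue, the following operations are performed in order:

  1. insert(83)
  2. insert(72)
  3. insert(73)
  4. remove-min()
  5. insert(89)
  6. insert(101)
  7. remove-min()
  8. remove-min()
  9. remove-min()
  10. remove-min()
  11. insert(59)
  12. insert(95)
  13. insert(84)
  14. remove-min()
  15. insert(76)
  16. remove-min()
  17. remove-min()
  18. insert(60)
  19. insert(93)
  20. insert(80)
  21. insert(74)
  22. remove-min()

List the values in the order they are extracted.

72 → 73 → 83 → 89 → 101 → 59 → 76 → 84 → 60

insert 83 → {83}
insert 72 → {72, 83}
insert 73 → {72, 73, 83}
remove-min → 72; now {73, 83}
insert 89 → {73, 83, 89}
insert 101 → {73, 83, 89, 101}
remove-min → 73; now {83, 89, 101}
remove-min → 83; now {89, 101}
remove-min → 89; now {101}
remove-min → 101; now {}
insert 59 → {59}
insert 95 → {59, 95}
insert 84 → {59, 84, 95}
remove-min → 59; now {84, 95}
insert 76 → {76, 84, 95}
remove-min → 76; now {84, 95}
remove-min → 84; now {95}
insert 60 → {60, 95}
insert 93 → {60, 93, 95}
insert 80 → {60, 80, 93, 95}
insert 74 → {60, 74, 80, 93, 95}
remove-min → 60; now {74, 80, 93, 95}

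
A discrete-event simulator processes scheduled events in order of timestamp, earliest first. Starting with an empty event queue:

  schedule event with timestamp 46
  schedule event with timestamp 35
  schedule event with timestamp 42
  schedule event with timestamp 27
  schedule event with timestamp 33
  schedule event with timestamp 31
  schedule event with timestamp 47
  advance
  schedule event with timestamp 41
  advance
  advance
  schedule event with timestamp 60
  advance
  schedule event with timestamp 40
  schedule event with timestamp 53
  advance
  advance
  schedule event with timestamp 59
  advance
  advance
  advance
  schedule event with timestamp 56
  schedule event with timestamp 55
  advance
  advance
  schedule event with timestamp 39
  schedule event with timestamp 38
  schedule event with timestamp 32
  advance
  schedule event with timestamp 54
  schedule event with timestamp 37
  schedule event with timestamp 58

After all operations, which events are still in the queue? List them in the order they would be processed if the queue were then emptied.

[37, 38, 39, 54, 56, 58, 59, 60]

insert 46 → {46}
insert 35 → {35, 46}
insert 42 → {35, 42, 46}
insert 27 → {27, 35, 42, 46}
insert 33 → {27, 33, 35, 42, 46}
insert 31 → {27, 31, 33, 35, 42, 46}
insert 47 → {27, 31, 33, 35, 42, 46, 47}
advance → 27; now {31, 33, 35, 42, 46, 47}
insert 41 → {31, 33, 35, 41, 42, 46, 47}
advance → 31; now {33, 35, 41, 42, 46, 47}
advance → 33; now {35, 41, 42, 46, 47}
insert 60 → {35, 41, 42, 46, 47, 60}
advance → 35; now {41, 42, 46, 47, 60}
insert 40 → {40, 41, 42, 46, 47, 60}
insert 53 → {40, 41, 42, 46, 47, 53, 60}
advance → 40; now {41, 42, 46, 47, 53, 60}
advance → 41; now {42, 46, 47, 53, 60}
insert 59 → {42, 46, 47, 53, 59, 60}
advance → 42; now {46, 47, 53, 59, 60}
advance → 46; now {47, 53, 59, 60}
advance → 47; now {53, 59, 60}
insert 56 → {53, 56, 59, 60}
insert 55 → {53, 55, 56, 59, 60}
advance → 53; now {55, 56, 59, 60}
advance → 55; now {56, 59, 60}
insert 39 → {39, 56, 59, 60}
insert 38 → {38, 39, 56, 59, 60}
insert 32 → {32, 38, 39, 56, 59, 60}
advance → 32; now {38, 39, 56, 59, 60}
insert 54 → {38, 39, 54, 56, 59, 60}
insert 37 → {37, 38, 39, 54, 56, 59, 60}
insert 58 → {37, 38, 39, 54, 56, 58, 59, 60}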